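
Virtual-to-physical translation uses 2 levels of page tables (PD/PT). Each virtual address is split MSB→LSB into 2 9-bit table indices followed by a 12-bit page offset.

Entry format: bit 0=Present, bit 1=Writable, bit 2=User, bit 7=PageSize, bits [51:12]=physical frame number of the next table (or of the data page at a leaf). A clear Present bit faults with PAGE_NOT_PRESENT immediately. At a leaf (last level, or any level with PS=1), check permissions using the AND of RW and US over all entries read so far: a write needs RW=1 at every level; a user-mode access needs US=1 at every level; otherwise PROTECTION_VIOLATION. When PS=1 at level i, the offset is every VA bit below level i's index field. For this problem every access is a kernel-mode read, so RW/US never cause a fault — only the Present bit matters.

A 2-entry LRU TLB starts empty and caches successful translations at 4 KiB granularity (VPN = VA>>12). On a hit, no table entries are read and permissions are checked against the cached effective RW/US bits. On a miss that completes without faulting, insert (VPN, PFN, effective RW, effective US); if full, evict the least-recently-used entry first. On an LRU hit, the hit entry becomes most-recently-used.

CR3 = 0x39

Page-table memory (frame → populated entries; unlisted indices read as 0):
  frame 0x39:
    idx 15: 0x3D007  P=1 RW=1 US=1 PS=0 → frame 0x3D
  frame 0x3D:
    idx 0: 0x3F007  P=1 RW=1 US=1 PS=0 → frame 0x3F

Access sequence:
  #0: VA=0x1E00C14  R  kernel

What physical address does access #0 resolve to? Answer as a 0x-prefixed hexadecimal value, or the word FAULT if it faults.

Per-access translation:
#0 VA=0x1E00C14 (r,kernel):
  L0: frame=0x39 idx=15 entry=0x3D007 [P=1 RW=1 US=1 PS=0]
  L1: frame=0x3D idx=0 entry=0x3F007 [P=1 RW=1 US=1 PS=0]
  → PA=0x3FC14  (2 entries read)

Access #0 PA: 0x3FC14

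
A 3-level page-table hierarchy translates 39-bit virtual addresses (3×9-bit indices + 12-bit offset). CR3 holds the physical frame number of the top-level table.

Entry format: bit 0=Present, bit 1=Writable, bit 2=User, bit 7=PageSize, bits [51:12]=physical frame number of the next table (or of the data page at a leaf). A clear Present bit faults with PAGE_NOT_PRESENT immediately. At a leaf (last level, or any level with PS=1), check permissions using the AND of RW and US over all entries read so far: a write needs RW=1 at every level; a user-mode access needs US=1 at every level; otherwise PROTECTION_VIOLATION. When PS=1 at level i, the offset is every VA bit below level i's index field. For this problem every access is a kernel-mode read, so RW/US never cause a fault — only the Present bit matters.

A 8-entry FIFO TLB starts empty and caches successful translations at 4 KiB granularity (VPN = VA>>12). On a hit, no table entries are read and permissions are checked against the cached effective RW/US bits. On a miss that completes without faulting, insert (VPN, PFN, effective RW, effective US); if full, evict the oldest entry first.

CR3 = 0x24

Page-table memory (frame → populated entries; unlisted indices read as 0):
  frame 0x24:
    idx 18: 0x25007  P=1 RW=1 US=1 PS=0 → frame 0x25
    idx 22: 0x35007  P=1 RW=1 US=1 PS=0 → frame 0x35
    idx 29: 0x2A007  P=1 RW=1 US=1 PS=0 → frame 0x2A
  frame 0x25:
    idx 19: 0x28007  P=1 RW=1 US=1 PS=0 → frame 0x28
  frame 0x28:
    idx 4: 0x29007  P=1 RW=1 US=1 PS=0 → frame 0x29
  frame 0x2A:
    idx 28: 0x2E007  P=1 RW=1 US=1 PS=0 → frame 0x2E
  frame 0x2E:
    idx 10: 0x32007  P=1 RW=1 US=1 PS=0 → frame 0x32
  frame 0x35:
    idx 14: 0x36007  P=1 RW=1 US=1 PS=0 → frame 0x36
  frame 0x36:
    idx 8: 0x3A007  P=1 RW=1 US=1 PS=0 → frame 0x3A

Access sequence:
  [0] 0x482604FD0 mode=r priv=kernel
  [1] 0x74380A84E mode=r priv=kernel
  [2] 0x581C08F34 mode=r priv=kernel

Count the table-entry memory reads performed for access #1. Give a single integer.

Walk each access:
#0 VA=0x482604FD0 (r,kernel):
  [0] read 0x24 idx=18: raw=0x25007 flags P=1 W=1 U=1 S=0
  [1] read 0x25 idx=19: raw=0x28007 flags P=1 W=1 U=1 S=0
  [2] read 0x28 idx=4: raw=0x29007 flags P=1 W=1 U=1 S=0
  ⇒ phys 0x29FD0  [3 reads]
#1 VA=0x74380A84E (r,kernel):
  [0] read 0x24 idx=29: raw=0x2A007 flags P=1 W=1 U=1 S=0
  [1] read 0x2A idx=28: raw=0x2E007 flags P=1 W=1 U=1 S=0
  [2] read 0x2E idx=10: raw=0x32007 flags P=1 W=1 U=1 S=0
  ⇒ phys 0x3284E  [3 reads]
#2 VA=0x581C08F34 (r,kernel):
  [0] read 0x24 idx=22: raw=0x35007 flags P=1 W=1 U=1 S=0
  [1] read 0x35 idx=14: raw=0x36007 flags P=1 W=1 U=1 S=0
  [2] read 0x36 idx=8: raw=0x3A007 flags P=1 W=1 U=1 S=0
  ⇒ phys 0x3AF34  [3 reads]

Entries read for #1: 3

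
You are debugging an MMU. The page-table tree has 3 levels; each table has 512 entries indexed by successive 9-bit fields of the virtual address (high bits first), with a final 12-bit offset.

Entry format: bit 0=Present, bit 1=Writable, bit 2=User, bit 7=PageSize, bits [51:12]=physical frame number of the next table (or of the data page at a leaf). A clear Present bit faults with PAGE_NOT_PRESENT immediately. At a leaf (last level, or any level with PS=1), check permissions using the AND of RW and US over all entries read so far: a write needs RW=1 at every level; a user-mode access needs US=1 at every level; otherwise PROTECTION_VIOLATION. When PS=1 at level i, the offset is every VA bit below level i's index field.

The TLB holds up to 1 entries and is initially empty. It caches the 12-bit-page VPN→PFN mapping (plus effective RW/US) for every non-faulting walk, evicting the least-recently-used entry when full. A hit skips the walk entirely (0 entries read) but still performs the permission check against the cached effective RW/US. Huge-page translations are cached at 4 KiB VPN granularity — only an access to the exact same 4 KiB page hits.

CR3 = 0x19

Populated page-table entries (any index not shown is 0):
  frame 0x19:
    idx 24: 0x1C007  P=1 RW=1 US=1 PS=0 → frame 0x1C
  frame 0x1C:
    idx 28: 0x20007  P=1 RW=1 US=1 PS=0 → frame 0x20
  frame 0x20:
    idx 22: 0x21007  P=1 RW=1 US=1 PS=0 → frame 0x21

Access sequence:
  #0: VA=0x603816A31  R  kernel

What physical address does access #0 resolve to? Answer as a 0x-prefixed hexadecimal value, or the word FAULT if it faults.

Per-access translation:
#0 VA=0x603816A31 (r,kernel):
  [0] read 0x19 idx=24: raw=0x1C007 flags P=1 W=1 U=1 S=0
  [1] read 0x1C idx=28: raw=0x20007 flags P=1 W=1 U=1 S=0
  [2] read 0x20 idx=22: raw=0x21007 flags P=1 W=1 U=1 S=0
  → PA=0x21A31  (3 entries read)

Access #0 PA: 0x21A31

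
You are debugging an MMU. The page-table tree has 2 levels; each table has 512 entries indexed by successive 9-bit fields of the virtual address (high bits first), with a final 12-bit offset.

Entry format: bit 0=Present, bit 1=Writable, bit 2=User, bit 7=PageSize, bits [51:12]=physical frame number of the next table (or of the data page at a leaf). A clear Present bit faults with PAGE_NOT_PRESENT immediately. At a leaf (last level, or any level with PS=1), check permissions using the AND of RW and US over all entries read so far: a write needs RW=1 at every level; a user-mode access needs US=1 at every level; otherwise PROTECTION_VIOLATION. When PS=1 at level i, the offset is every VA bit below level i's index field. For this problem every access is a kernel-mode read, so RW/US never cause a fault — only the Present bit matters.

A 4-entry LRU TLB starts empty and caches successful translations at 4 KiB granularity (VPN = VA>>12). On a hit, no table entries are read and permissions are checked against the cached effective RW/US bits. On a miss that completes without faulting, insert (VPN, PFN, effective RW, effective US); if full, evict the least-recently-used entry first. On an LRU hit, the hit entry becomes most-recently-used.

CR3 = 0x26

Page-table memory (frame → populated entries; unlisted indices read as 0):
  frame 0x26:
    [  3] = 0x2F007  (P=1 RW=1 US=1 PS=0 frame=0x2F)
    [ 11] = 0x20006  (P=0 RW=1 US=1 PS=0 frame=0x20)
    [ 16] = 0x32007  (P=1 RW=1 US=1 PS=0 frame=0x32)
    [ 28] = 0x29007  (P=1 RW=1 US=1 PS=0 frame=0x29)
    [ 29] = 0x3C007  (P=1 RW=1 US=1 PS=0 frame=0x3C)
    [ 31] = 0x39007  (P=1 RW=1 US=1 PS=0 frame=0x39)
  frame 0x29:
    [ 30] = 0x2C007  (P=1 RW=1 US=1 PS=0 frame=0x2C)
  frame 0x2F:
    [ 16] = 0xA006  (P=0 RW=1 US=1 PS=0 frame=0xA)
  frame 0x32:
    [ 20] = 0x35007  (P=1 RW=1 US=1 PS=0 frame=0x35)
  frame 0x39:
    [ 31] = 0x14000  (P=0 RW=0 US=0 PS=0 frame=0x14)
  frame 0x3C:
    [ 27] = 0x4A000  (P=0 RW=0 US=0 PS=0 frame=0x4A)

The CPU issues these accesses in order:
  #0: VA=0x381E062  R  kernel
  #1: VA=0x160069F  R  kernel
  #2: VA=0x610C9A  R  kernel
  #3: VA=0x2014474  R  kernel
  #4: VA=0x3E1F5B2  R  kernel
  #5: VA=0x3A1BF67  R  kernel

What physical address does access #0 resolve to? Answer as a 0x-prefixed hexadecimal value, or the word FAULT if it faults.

Trace:
#0 VA=0x381E062 (r,kernel):
  L0: frame=0x26 idx=28 entry=0x29007 [P=1 RW=1 US=1 PS=0]
  L1: frame=0x29 idx=30 entry=0x2C007 [P=1 RW=1 US=1 PS=0]
  ✓ 0x2C062  — 2 lookups
#1 VA=0x160069F (r,kernel):
  L0: frame=0x26 idx=11 entry=0x20006 [P=0 RW=1 US=1 PS=0]
  → PAGE_NOT_PRESENT  (1 entries read)
#2 VA=0x610C9A (r,kernel):
  L0: frame=0x26 idx=3 entry=0x2F007 [P=1 RW=1 US=1 PS=0]
  L1: frame=0x2F idx=16 entry=0xA006 [P=0 RW=1 US=1 PS=0]
  → PAGE_NOT_PRESENT  (2 entries read)
#3 VA=0x2014474 (r,kernel):
  L0: frame=0x26 idx=16 entry=0x32007 [P=1 RW=1 US=1 PS=0]
  L1: frame=0x32 idx=20 entry=0x35007 [P=1 RW=1 US=1 PS=0]
  ✓ 0x35474  — 2 lookups
#4 VA=0x3E1F5B2 (r,kernel):
  L0: frame=0x26 idx=31 entry=0x39007 [P=1 RW=1 US=1 PS=0]
  L1: frame=0x39 idx=31 entry=0x14000 [P=0 RW=0 US=0 PS=0]
  → PAGE_NOT_PRESENT  (2 entries read)
#5 VA=0x3A1BF67 (r,kernel):
  L0: frame=0x26 idx=29 entry=0x3C007 [P=1 RW=1 US=1 PS=0]
  L1: frame=0x3C idx=27 entry=0x4A000 [P=0 RW=0 US=0 PS=0]
  → PAGE_NOT_PRESENT  (2 entries read)

Access #0 PA: 0x2C062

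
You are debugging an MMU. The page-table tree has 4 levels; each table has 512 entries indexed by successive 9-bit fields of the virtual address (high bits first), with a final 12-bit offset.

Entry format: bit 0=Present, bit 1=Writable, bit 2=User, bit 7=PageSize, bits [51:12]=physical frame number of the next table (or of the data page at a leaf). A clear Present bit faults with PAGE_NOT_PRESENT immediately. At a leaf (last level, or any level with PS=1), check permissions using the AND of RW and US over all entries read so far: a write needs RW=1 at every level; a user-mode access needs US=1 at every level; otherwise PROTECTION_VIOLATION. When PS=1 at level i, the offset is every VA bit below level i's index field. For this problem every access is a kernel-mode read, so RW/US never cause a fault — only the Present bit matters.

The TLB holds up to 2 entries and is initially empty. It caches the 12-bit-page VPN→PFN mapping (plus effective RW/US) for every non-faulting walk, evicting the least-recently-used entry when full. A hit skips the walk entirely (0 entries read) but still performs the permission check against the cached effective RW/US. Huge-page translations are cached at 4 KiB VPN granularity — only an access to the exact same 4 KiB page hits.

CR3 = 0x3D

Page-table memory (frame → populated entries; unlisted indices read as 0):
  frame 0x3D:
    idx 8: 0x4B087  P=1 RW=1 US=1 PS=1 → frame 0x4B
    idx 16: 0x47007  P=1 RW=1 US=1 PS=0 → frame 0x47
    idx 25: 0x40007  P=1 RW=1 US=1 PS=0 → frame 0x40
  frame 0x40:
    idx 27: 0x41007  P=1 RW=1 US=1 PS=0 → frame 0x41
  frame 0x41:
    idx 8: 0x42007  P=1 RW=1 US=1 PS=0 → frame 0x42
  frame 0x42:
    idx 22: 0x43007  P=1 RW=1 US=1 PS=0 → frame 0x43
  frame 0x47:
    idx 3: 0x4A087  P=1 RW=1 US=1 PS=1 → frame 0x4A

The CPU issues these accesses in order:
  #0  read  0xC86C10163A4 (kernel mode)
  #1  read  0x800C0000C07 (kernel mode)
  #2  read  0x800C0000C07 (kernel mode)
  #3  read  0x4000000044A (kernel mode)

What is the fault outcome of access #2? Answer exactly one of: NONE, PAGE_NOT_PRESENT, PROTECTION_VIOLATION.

Trace:
#0 VA=0xC86C10163A4 (r,kernel):
  [0] read 0x3D idx=25: raw=0x40007 flags P=1 W=1 U=1 S=0
  [1] read 0x40 idx=27: raw=0x41007 flags P=1 W=1 U=1 S=0
  [2] read 0x41 idx=8: raw=0x42007 flags P=1 W=1 U=1 S=0
  [3] read 0x42 idx=22: raw=0x43007 flags P=1 W=1 U=1 S=0
  ⇒ phys 0x433A4  [4 reads]
#1 VA=0x800C0000C07 (r,kernel):
  [0] read 0x3D idx=16: raw=0x47007 flags P=1 W=1 U=1 S=0
  [1] read 0x47 idx=3: raw=0x4A087 flags P=1 W=1 U=1 S=1
  ⇒ phys 0x4AC07 (huge @L1)  [2 reads]
#2 VA=0x800C0000C07 (r,kernel):
  TLB hit vpn=0x800C0000 → PA=0x4AC07
#3 VA=0x4000000044A (r,kernel):
  [0] read 0x3D idx=8: raw=0x4B087 flags P=1 W=1 U=1 S=1
  ⇒ phys 0x4B44A (huge @L0)  [1 reads]

Access #2 fault: NONE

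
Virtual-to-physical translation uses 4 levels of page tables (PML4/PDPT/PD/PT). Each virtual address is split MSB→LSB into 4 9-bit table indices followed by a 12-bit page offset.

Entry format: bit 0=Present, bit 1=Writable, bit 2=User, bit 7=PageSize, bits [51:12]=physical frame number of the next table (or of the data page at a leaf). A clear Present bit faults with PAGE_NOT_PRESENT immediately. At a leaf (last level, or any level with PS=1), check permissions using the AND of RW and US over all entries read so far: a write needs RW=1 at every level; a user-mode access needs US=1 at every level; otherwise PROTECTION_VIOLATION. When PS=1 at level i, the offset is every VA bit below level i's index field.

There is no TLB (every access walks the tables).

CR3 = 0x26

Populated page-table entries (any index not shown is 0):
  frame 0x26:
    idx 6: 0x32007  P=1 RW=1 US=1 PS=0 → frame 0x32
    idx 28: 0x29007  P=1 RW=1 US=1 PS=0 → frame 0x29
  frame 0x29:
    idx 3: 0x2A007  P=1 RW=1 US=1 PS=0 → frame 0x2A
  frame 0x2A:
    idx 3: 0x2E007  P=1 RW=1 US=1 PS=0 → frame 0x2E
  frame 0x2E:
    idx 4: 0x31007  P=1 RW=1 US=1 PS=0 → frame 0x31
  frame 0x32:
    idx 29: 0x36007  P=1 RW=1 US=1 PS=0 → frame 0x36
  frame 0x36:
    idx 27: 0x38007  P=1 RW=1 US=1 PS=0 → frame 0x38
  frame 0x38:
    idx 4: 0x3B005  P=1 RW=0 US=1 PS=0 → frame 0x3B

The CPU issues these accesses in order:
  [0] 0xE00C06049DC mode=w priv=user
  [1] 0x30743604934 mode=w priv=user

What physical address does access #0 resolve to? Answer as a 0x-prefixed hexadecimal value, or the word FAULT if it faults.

Per-access translation:
#0 VA=0xE00C06049DC (w,user):
  L0 @0x26[28] → 0x29007  P=1,RW=1,US=1,PS=0
  L1 @0x29[3] → 0x2A007  P=1,RW=1,US=1,PS=0
  L2 @0x2A[3] → 0x2E007  P=1,RW=1,US=1,PS=0
  L3 @0x2E[4] → 0x31007  P=1,RW=1,US=1,PS=0
  ✓ 0x319DC  — 4 lookups
#1 VA=0x30743604934 (w,user):
  L0 @0x26[6] → 0x32007  P=1,RW=1,US=1,PS=0
  L1 @0x32[29] → 0x36007  P=1,RW=1,US=1,PS=0
  L2 @0x36[27] → 0x38007  P=1,RW=1,US=1,PS=0
  L3 @0x38[4] → 0x3B005  P=1,RW=0,US=1,PS=0
  ⇒ fault: PROTECTION_VIOLATION  — 4 lookups

Access #0 PA: 0x319DC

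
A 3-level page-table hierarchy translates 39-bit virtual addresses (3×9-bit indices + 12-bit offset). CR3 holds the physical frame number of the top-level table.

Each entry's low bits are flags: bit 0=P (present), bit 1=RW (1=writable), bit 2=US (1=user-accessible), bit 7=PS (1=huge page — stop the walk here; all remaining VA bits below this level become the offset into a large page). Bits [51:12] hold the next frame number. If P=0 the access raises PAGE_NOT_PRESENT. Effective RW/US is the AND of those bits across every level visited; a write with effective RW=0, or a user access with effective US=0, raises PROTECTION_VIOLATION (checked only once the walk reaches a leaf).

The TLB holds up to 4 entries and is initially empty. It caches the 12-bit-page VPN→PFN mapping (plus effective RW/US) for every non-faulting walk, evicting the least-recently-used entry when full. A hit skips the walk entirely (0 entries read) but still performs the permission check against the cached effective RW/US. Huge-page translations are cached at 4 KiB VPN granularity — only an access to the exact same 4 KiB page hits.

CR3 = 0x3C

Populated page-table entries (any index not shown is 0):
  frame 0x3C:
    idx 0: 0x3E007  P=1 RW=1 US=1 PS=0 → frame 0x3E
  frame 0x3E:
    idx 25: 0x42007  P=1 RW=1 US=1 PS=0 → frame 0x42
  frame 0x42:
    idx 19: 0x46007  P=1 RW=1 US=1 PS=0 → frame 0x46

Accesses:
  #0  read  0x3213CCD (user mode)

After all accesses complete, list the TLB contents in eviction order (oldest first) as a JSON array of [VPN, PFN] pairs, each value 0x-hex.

Trace:
#0 VA=0x3213CCD (r,user):
  L0: frame=0x3C idx=0 entry=0x3E007 [P=1 RW=1 US=1 PS=0]
  L1: frame=0x3E idx=25 entry=0x42007 [P=1 RW=1 US=1 PS=0]
  L2: frame=0x42 idx=19 entry=0x46007 [P=1 RW=1 US=1 PS=0]
  → PA=0x46CCD  (3 entries read)

TLB: [["0x3213", "0x46"]]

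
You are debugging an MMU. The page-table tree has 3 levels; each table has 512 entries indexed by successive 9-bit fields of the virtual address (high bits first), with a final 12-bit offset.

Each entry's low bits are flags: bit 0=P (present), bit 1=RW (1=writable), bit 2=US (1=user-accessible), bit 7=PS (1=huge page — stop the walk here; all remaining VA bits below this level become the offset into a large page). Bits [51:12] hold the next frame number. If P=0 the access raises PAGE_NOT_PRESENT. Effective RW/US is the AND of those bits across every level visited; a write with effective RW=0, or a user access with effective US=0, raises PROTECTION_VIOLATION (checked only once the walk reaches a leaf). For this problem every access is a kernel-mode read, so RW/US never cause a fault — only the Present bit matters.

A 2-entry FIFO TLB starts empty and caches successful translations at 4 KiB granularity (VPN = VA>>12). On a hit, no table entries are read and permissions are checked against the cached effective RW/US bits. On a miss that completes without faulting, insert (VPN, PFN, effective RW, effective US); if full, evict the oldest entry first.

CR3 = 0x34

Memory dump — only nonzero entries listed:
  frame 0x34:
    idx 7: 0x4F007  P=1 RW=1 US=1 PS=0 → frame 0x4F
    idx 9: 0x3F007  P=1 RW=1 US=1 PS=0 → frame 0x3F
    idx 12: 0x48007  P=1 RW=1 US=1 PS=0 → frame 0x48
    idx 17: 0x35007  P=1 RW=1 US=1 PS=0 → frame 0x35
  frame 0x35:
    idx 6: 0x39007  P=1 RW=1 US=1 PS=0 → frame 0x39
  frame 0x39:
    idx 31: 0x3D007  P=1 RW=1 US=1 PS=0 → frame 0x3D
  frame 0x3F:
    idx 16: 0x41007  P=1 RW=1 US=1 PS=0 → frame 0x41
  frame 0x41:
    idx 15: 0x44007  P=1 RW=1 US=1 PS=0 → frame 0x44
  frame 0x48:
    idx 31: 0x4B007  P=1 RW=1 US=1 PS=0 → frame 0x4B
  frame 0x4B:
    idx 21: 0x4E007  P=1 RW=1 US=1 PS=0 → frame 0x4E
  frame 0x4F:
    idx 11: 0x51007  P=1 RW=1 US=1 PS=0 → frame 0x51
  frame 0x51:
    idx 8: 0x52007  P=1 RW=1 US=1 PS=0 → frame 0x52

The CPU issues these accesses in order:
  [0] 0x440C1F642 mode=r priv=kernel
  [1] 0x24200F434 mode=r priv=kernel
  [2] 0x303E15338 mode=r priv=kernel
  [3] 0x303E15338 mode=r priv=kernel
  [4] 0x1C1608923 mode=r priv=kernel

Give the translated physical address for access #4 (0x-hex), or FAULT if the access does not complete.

Trace:
#0 VA=0x440C1F642 (r,kernel):
  lvl0: tbl 0x34, slot 17 ⇒ 0x35007 (P1/RW1/US1/PS0)
  lvl1: tbl 0x35, slot 6 ⇒ 0x39007 (P1/RW1/US1/PS0)
  lvl2: tbl 0x39, slot 31 ⇒ 0x3D007 (P1/RW1/US1/PS0)
  ⇒ phys 0x3D642  [3 reads]
#1 VA=0x24200F434 (r,kernel):
  lvl0: tbl 0x34, slot 9 ⇒ 0x3F007 (P1/RW1/US1/PS0)
  lvl1: tbl 0x3F, slot 16 ⇒ 0x41007 (P1/RW1/US1/PS0)
  lvl2: tbl 0x41, slot 15 ⇒ 0x44007 (P1/RW1/US1/PS0)
  ⇒ phys 0x44434  [3 reads]
#2 VA=0x303E15338 (r,kernel):
  lvl0: tbl 0x34, slot 12 ⇒ 0x48007 (P1/RW1/US1/PS0)
  lvl1: tbl 0x48, slot 31 ⇒ 0x4B007 (P1/RW1/US1/PS0)
  lvl2: tbl 0x4B, slot 21 ⇒ 0x4E007 (P1/RW1/US1/PS0)
  ⇒ phys 0x4E338  [3 reads]
#3 VA=0x303E15338 (r,kernel):
  TLB hit vpn=0x303E15 → PA=0x4E338
#4 VA=0x1C1608923 (r,kernel):
  lvl0: tbl 0x34, slot 7 ⇒ 0x4F007 (P1/RW1/US1/PS0)
  lvl1: tbl 0x4F, slot 11 ⇒ 0x51007 (P1/RW1/US1/PS0)
  lvl2: tbl 0x51, slot 8 ⇒ 0x52007 (P1/RW1/US1/PS0)
  ⇒ phys 0x52923  [3 reads]

Access #4 PA: 0x52923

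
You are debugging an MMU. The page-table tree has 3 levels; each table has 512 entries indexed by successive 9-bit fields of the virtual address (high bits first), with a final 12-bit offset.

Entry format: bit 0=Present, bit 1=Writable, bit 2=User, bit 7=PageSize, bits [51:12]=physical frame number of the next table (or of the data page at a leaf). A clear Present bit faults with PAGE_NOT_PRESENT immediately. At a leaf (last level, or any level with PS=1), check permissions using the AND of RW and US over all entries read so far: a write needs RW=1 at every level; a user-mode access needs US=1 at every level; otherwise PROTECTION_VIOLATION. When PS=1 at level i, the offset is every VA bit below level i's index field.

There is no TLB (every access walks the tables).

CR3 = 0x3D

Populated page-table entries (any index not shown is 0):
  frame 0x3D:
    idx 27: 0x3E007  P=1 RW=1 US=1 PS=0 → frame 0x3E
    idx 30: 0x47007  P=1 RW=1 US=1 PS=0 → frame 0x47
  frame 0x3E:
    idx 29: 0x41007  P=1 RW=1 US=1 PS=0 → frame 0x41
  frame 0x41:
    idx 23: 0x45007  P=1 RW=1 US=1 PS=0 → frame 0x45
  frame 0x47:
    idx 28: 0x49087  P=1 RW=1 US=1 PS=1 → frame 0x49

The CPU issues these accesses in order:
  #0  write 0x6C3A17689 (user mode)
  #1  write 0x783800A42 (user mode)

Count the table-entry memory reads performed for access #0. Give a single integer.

Per-access translation:
#0 VA=0x6C3A17689 (w,user):
  [0] read 0x3D idx=27: raw=0x3E007 flags P=1 W=1 U=1 S=0
  [1] read 0x3E idx=29: raw=0x41007 flags P=1 W=1 U=1 S=0
  [2] read 0x41 idx=23: raw=0x45007 flags P=1 W=1 U=1 S=0
  → PA=0x45689  (3 entries read)
#1 VA=0x783800A42 (w,user):
  [0] read 0x3D idx=30: raw=0x47007 flags P=1 W=1 U=1 S=0
  [1] read 0x47 idx=28: raw=0x49087 flags P=1 W=1 U=1 S=1
  → PA=0x49A42 (huge @L1)  (2 entries read)

Entries read for #0: 3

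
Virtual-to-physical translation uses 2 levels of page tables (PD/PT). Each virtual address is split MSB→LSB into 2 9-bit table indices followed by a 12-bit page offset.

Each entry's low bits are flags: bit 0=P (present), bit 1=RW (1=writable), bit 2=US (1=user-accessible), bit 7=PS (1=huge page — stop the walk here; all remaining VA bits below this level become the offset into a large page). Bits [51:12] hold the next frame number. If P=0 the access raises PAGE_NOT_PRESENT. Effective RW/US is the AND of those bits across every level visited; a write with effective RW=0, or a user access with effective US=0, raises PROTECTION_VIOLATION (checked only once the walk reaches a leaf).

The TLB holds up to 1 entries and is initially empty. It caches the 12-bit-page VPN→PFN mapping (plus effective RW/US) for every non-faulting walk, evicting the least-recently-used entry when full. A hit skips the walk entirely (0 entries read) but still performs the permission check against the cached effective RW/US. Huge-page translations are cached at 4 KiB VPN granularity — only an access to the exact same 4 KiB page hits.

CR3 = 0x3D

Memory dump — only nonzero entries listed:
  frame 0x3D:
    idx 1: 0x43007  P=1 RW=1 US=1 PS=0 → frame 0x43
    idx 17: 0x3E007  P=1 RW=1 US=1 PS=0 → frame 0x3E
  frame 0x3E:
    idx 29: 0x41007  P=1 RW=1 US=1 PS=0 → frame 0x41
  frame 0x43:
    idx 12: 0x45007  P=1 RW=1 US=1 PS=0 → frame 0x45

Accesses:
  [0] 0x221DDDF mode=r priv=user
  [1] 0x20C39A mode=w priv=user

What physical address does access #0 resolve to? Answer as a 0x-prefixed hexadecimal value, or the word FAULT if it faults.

Trace:
#0 VA=0x221DDDF (r,user):
  [0] read 0x3D idx=17: raw=0x3E007 flags P=1 W=1 U=1 S=0
  [1] read 0x3E idx=29: raw=0x41007 flags P=1 W=1 U=1 S=0
  ✓ 0x41DDF  — 2 lookups
#1 VA=0x20C39A (w,user):
  [0] read 0x3D idx=1: raw=0x43007 flags P=1 W=1 U=1 S=0
  [1] read 0x43 idx=12: raw=0x45007 flags P=1 W=1 U=1 S=0
  ✓ 0x4539A  — 2 lookups

Access #0 PA: 0x41DDF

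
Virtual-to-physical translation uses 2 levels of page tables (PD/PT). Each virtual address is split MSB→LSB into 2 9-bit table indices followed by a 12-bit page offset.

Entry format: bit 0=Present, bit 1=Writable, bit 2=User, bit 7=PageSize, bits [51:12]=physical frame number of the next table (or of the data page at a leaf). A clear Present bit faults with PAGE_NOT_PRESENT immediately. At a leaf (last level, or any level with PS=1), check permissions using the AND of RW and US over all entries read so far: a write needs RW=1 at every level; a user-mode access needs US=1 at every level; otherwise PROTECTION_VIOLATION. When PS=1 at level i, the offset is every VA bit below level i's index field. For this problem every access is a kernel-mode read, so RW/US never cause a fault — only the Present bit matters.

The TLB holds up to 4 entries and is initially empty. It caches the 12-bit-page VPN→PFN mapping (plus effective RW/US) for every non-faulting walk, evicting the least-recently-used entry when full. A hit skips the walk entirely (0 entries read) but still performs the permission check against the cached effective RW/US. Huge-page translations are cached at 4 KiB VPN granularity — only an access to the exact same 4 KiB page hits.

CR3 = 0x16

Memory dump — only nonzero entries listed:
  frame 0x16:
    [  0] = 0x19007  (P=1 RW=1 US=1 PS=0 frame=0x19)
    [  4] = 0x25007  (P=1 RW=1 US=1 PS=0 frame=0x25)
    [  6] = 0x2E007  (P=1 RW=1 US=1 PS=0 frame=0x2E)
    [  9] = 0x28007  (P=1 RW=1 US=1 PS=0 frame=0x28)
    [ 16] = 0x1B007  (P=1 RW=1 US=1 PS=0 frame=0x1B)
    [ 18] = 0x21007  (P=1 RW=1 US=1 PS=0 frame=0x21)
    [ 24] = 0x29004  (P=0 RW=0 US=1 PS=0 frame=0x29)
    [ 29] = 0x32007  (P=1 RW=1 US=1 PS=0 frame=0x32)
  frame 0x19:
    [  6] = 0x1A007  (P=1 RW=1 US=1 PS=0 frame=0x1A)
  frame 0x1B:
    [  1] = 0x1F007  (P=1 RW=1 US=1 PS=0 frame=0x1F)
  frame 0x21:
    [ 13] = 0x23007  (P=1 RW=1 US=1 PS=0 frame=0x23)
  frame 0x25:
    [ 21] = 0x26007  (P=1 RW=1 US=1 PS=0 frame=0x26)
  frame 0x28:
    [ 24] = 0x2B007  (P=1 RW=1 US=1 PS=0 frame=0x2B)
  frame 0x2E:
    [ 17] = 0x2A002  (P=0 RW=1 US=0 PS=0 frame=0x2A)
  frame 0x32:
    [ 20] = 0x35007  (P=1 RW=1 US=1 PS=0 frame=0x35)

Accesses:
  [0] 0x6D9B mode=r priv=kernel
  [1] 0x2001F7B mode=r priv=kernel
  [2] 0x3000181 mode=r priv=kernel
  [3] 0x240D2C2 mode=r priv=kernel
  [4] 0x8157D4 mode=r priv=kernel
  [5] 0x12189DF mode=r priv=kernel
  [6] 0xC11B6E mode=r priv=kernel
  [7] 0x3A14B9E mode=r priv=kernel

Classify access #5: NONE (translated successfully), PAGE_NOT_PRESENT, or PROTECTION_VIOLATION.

Trace:
#0 VA=0x6D9B (r,kernel):
  L0: frame=0x16 idx=0 entry=0x19007 [P=1 RW=1 US=1 PS=0]
  L1: frame=0x19 idx=6 entry=0x1A007 [P=1 RW=1 US=1 PS=0]
  ✓ 0x1AD9B  — 2 lookups
#1 VA=0x2001F7B (r,kernel):
  L0: frame=0x16 idx=16 entry=0x1B007 [P=1 RW=1 US=1 PS=0]
  L1: frame=0x1B idx=1 entry=0x1F007 [P=1 RW=1 US=1 PS=0]
  ✓ 0x1FF7B  — 2 lookups
#2 VA=0x3000181 (r,kernel):
  L0: frame=0x16 idx=24 entry=0x29004 [P=0 RW=0 US=1 PS=0]
  → PAGE_NOT_PRESENT  (1 entries read)
#3 VA=0x240D2C2 (r,kernel):
  L0: frame=0x16 idx=18 entry=0x21007 [P=1 RW=1 US=1 PS=0]
  L1: frame=0x21 idx=13 entry=0x23007 [P=1 RW=1 US=1 PS=0]
  ✓ 0x232C2  — 2 lookups
#4 VA=0x8157D4 (r,kernel):
  L0: frame=0x16 idx=4 entry=0x25007 [P=1 RW=1 US=1 PS=0]
  L1: frame=0x25 idx=21 entry=0x26007 [P=1 RW=1 US=1 PS=0]
  ✓ 0x267D4  — 2 lookups
#5 VA=0x12189DF (r,kernel):
  L0: frame=0x16 idx=9 entry=0x28007 [P=1 RW=1 US=1 PS=0]
  L1: frame=0x28 idx=24 entry=0x2B007 [P=1 RW=1 US=1 PS=0]
  ✓ 0x2B9DF  — 2 lookups
#6 VA=0xC11B6E (r,kernel):
  L0: frame=0x16 idx=6 entry=0x2E007 [P=1 RW=1 US=1 PS=0]
  L1: frame=0x2E idx=17 entry=0x2A002 [P=0 RW=1 US=0 PS=0]
  → PAGE_NOT_PRESENT  (2 entries read)
#7 VA=0x3A14B9E (r,kernel):
  L0: frame=0x16 idx=29 entry=0x32007 [P=1 RW=1 US=1 PS=0]
  L1: frame=0x32 idx=20 entry=0x35007 [P=1 RW=1 US=1 PS=0]
  ✓ 0x35B9E  — 2 lookups

Access #5 fault: NONE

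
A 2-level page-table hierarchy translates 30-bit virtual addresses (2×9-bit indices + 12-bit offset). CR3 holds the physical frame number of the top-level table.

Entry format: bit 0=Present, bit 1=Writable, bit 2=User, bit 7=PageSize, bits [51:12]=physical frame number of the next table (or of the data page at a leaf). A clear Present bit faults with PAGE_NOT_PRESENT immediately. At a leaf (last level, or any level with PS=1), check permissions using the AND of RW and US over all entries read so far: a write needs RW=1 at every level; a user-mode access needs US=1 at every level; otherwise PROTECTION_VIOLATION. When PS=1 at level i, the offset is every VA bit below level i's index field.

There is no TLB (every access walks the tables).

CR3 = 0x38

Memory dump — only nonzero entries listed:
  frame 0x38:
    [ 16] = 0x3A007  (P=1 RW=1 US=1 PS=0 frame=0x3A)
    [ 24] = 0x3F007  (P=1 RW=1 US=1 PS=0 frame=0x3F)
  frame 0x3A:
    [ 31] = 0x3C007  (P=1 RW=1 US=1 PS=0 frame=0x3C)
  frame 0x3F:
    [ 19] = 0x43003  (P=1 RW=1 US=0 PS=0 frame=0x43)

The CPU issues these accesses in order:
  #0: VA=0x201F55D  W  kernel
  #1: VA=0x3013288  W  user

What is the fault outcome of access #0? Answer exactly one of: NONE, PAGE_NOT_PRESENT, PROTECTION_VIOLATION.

Per-access translation:
#0 VA=0x201F55D (w,kernel):
  L0 @0x38[16] → 0x3A007  P=1,RW=1,US=1,PS=0
  L1 @0x3A[31] → 0x3C007  P=1,RW=1,US=1,PS=0
  ✓ 0x3C55D  — 2 lookups
#1 VA=0x3013288 (w,user):
  L0 @0x38[24] → 0x3F007  P=1,RW=1,US=1,PS=0
  L1 @0x3F[19] → 0x43003  P=1,RW=1,US=0,PS=0
  ⇒ fault: PROTECTION_VIOLATION  — 2 lookups

Access #0 fault: NONE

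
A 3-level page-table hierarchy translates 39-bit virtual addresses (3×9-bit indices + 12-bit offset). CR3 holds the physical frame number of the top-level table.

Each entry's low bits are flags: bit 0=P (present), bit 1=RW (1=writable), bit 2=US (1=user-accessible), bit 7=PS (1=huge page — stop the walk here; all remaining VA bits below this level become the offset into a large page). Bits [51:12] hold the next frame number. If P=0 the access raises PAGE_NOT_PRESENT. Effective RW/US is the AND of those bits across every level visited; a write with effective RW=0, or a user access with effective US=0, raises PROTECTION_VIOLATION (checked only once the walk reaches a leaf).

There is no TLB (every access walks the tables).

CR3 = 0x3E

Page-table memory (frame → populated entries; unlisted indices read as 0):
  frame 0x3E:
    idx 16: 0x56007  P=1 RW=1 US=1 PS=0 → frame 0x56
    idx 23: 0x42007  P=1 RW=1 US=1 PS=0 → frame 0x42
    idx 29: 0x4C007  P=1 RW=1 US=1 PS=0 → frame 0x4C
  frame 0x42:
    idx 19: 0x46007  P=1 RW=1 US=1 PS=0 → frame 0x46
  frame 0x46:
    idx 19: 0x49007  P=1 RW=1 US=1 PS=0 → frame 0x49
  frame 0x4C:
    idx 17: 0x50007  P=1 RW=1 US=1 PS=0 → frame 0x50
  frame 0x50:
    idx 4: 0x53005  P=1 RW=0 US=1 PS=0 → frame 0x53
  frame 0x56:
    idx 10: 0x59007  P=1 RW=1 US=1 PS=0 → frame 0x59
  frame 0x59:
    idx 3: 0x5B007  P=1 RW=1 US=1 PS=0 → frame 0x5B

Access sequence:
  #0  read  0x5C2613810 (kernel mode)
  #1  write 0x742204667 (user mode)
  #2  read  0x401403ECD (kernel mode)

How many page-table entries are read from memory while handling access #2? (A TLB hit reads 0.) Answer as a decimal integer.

Per-access translation:
#0 VA=0x5C2613810 (r,kernel):
  L0 @0x3E[23] → 0x42007  P=1,RW=1,US=1,PS=0
  L1 @0x42[19] → 0x46007  P=1,RW=1,US=1,PS=0
  L2 @0x46[19] → 0x49007  P=1,RW=1,US=1,PS=0
  → PA=0x49810  (3 entries read)
#1 VA=0x742204667 (w,user):
  L0 @0x3E[29] → 0x4C007  P=1,RW=1,US=1,PS=0
  L1 @0x4C[17] → 0x50007  P=1,RW=1,US=1,PS=0
  L2 @0x50[4] → 0x53005  P=1,RW=0,US=1,PS=0
  → PROTECTION_VIOLATION  (3 entries read)
#2 VA=0x401403ECD (r,kernel):
  L0 @0x3E[16] → 0x56007  P=1,RW=1,US=1,PS=0
  L1 @0x56[10] → 0x59007  P=1,RW=1,US=1,PS=0
  L2 @0x59[3] → 0x5B007  P=1,RW=1,US=1,PS=0
  → PA=0x5BECD  (3 entries read)

Entries read for #2: 3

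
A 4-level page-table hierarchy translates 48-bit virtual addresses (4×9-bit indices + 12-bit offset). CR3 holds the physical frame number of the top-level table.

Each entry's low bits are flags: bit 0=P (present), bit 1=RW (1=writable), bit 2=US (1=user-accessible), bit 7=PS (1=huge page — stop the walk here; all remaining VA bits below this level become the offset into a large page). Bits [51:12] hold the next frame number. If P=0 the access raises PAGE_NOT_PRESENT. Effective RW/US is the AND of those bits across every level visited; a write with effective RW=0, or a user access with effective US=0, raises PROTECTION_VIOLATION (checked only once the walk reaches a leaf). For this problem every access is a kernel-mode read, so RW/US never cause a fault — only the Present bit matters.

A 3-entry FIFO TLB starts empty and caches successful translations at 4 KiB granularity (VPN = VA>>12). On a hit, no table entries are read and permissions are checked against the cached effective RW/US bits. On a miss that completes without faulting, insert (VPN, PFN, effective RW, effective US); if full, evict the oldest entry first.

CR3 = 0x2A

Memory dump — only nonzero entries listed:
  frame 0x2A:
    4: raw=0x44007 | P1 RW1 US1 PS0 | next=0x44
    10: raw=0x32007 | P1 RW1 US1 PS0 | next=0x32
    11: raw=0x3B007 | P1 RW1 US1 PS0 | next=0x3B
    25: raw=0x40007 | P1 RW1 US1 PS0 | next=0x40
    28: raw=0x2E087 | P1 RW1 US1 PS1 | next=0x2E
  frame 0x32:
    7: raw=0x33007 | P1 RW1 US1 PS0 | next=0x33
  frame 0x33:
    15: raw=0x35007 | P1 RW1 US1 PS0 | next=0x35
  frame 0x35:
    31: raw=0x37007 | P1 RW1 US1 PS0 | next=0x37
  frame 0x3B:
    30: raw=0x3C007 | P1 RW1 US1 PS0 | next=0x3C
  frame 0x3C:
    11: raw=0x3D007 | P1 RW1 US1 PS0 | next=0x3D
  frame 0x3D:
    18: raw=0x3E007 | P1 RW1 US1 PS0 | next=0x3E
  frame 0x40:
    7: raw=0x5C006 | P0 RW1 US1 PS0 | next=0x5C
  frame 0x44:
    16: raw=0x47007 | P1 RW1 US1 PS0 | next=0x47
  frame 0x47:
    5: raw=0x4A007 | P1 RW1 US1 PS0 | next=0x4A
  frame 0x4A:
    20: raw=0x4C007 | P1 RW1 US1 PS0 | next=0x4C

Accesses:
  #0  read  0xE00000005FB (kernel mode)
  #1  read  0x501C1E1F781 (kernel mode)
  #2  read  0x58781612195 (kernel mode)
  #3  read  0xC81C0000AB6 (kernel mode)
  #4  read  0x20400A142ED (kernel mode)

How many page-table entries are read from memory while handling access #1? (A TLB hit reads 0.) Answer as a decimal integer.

Per-access translation:
#0 VA=0xE00000005FB (r,kernel):
  L0 @0x2A[28] → 0x2E087  P=1,RW=1,US=1,PS=1
  ✓ 0x2E5FB (huge @L0)  — 1 lookups
#1 VA=0x501C1E1F781 (r,kernel):
  L0 @0x2A[10] → 0x32007  P=1,RW=1,US=1,PS=0
  L1 @0x32[7] → 0x33007  P=1,RW=1,US=1,PS=0
  L2 @0x33[15] → 0x35007  P=1,RW=1,US=1,PS=0
  L3 @0x35[31] → 0x37007  P=1,RW=1,US=1,PS=0
  ✓ 0x37781  — 4 lookups
#2 VA=0x58781612195 (r,kernel):
  L0 @0x2A[11] → 0x3B007  P=1,RW=1,US=1,PS=0
  L1 @0x3B[30] → 0x3C007  P=1,RW=1,US=1,PS=0
  L2 @0x3C[11] → 0x3D007  P=1,RW=1,US=1,PS=0
  L3 @0x3D[18] → 0x3E007  P=1,RW=1,US=1,PS=0
  ✓ 0x3E195  — 4 lookups
#3 VA=0xC81C0000AB6 (r,kernel):
  L0 @0x2A[25] → 0x40007  P=1,RW=1,US=1,PS=0
  L1 @0x40[7] → 0x5C006  P=0,RW=1,US=1,PS=0
  → PAGE_NOT_PRESENT  (2 entries read)
#4 VA=0x20400A142ED (r,kernel):
  L0 @0x2A[4] → 0x44007  P=1,RW=1,US=1,PS=0
  L1 @0x44[16] → 0x47007  P=1,RW=1,US=1,PS=0
  L2 @0x47[5] → 0x4A007  P=1,RW=1,US=1,PS=0
  L3 @0x4A[20] → 0x4C007  P=1,RW=1,US=1,PS=0
  ✓ 0x4C2ED  — 4 lookups

Entries read for #1: 4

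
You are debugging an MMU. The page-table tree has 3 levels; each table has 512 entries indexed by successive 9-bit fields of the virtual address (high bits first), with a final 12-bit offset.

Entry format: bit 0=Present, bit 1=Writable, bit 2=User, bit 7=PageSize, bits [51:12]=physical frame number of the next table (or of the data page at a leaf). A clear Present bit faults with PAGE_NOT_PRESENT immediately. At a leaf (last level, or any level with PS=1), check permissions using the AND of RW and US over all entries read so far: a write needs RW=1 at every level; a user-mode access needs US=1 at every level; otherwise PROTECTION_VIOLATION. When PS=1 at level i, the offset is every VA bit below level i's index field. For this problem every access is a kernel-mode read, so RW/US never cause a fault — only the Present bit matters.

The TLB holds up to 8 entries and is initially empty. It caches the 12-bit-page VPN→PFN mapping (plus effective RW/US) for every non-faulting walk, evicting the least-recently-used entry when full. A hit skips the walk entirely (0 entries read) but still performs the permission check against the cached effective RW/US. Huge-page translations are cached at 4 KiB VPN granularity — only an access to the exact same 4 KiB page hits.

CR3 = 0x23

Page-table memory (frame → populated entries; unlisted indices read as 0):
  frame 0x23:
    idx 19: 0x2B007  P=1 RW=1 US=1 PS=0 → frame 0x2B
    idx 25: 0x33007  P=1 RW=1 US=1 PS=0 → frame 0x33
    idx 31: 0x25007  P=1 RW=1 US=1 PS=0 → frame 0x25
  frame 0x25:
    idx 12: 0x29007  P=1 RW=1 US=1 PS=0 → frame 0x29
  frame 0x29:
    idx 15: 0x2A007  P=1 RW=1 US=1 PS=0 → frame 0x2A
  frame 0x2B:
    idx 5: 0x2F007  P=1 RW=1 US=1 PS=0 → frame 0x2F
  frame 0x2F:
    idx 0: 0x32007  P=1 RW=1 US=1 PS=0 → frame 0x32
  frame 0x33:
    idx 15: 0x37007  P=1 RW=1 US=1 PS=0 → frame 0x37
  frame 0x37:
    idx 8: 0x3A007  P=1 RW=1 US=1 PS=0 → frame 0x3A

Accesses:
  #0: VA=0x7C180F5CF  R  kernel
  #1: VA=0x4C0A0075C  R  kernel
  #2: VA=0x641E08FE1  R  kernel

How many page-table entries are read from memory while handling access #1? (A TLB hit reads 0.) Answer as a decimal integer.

Trace:
#0 VA=0x7C180F5CF (r,kernel):
  L0: frame=0x23 idx=31 entry=0x25007 [P=1 RW=1 US=1 PS=0]
  L1: frame=0x25 idx=12 entry=0x29007 [P=1 RW=1 US=1 PS=0]
  L2: frame=0x29 idx=15 entry=0x2A007 [P=1 RW=1 US=1 PS=0]
  ✓ 0x2A5CF  — 3 lookups
#1 VA=0x4C0A0075C (r,kernel):
  L0: frame=0x23 idx=19 entry=0x2B007 [P=1 RW=1 US=1 PS=0]
  L1: frame=0x2B idx=5 entry=0x2F007 [P=1 RW=1 US=1 PS=0]
  L2: frame=0x2F idx=0 entry=0x32007 [P=1 RW=1 US=1 PS=0]
  ✓ 0x3275C  — 3 lookups
#2 VA=0x641E08FE1 (r,kernel):
  L0: frame=0x23 idx=25 entry=0x33007 [P=1 RW=1 US=1 PS=0]
  L1: frame=0x33 idx=15 entry=0x37007 [P=1 RW=1 US=1 PS=0]
  L2: frame=0x37 idx=8 entry=0x3A007 [P=1 RW=1 US=1 PS=0]
  ✓ 0x3AFE1  — 3 lookups

Entries read for #1: 3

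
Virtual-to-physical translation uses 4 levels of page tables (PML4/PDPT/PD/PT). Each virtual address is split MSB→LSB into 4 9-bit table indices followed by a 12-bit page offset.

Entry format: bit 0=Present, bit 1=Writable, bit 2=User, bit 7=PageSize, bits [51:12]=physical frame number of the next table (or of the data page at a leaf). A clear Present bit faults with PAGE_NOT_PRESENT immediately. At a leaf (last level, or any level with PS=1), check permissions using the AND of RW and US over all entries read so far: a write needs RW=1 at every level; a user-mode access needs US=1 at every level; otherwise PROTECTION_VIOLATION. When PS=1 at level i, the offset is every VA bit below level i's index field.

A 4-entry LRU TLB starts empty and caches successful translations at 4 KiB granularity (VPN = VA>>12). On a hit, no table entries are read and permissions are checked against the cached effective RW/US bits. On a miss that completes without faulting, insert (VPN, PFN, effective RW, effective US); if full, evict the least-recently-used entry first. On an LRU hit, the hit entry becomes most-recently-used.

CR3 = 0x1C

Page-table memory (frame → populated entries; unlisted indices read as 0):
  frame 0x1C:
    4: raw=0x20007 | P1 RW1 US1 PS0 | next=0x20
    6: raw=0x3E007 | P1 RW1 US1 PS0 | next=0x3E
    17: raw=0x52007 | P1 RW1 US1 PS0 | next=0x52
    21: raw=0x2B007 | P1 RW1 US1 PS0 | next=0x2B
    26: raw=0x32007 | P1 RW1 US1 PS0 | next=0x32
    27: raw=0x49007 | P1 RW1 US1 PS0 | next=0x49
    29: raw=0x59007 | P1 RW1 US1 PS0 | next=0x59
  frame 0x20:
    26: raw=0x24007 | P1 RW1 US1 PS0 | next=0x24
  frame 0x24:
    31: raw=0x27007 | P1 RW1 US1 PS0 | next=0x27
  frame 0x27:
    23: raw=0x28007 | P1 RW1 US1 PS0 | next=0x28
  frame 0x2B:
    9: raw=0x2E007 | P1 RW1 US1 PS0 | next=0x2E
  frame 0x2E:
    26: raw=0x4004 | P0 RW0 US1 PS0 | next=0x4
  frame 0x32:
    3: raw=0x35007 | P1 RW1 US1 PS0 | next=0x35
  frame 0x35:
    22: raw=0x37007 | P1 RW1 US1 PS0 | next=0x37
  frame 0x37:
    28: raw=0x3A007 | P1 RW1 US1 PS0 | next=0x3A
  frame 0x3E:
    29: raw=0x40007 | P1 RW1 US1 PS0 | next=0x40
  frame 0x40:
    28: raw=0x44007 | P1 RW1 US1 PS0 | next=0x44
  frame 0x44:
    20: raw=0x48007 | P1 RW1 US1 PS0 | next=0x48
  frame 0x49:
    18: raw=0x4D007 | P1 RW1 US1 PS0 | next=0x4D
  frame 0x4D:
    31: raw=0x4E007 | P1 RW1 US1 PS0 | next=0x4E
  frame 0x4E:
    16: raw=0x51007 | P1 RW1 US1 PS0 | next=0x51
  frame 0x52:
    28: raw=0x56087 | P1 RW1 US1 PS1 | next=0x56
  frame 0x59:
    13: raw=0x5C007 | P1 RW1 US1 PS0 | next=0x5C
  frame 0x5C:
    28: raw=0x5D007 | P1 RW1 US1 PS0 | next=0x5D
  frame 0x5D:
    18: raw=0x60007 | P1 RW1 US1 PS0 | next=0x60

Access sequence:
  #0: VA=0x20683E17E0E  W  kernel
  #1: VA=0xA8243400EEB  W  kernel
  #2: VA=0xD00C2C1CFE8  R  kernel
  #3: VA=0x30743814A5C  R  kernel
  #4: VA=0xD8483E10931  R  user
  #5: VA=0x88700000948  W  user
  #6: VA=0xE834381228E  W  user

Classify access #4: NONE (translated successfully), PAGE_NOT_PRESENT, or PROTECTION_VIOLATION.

Trace:
#0 VA=0x20683E17E0E (w,kernel):
  [0] read 0x1C idx=4: raw=0x20007 flags P=1 W=1 U=1 S=0
  [1] read 0x20 idx=26: raw=0x24007 flags P=1 W=1 U=1 S=0
  [2] read 0x24 idx=31: raw=0x27007 flags P=1 W=1 U=1 S=0
  [3] read 0x27 idx=23: raw=0x28007 flags P=1 W=1 U=1 S=0
  ✓ 0x28E0E  — 4 lookups
#1 VA=0xA8243400EEB (w,kernel):
  [0] read 0x1C idx=21: raw=0x2B007 flags P=1 W=1 U=1 S=0
  [1] read 0x2B idx=9: raw=0x2E007 flags P=1 W=1 U=1 S=0
  [2] read 0x2E idx=26: raw=0x4004 flags P=0 W=0 U=1 S=0
  ✗ PAGE_NOT_PRESENT  [3 reads]
#2 VA=0xD00C2C1CFE8 (r,kernel):
  [0] read 0x1C idx=26: raw=0x32007 flags P=1 W=1 U=1 S=0
  [1] read 0x32 idx=3: raw=0x35007 flags P=1 W=1 U=1 S=0
  [2] read 0x35 idx=22: raw=0x37007 flags P=1 W=1 U=1 S=0
  [3] read 0x37 idx=28: raw=0x3A007 flags P=1 W=1 U=1 S=0
  ✓ 0x3AFE8  — 4 lookups
#3 VA=0x30743814A5C (r,kernel):
  [0] read 0x1C idx=6: raw=0x3E007 flags P=1 W=1 U=1 S=0
  [1] read 0x3E idx=29: raw=0x40007 flags P=1 W=1 U=1 S=0
  [2] read 0x40 idx=28: raw=0x44007 flags P=1 W=1 U=1 S=0
  [3] read 0x44 idx=20: raw=0x48007 flags P=1 W=1 U=1 S=0
  ✓ 0x48A5C  — 4 lookups
#4 VA=0xD8483E10931 (r,user):
  [0] read 0x1C idx=27: raw=0x49007 flags P=1 W=1 U=1 S=0
  [1] read 0x49 idx=18: raw=0x4D007 flags P=1 W=1 U=1 S=0
  [2] read 0x4D idx=31: raw=0x4E007 flags P=1 W=1 U=1 S=0
  [3] read 0x4E idx=16: raw=0x51007 flags P=1 W=1 U=1 S=0
  ✓ 0x51931  — 4 lookups
#5 VA=0x88700000948 (w,user):
  [0] read 0x1C idx=17: raw=0x52007 flags P=1 W=1 U=1 S=0
  [1] read 0x52 idx=28: raw=0x56087 flags P=1 W=1 U=1 S=1
  ✓ 0x56948 (huge @L1)  — 2 lookups
#6 VA=0xE834381228E (w,user):
  [0] read 0x1C idx=29: raw=0x59007 flags P=1 W=1 U=1 S=0
  [1] read 0x59 idx=13: raw=0x5C007 flags P=1 W=1 U=1 S=0
  [2] read 0x5C idx=28: raw=0x5D007 flags P=1 W=1 U=1 S=0
  [3] read 0x5D idx=18: raw=0x60007 flags P=1 W=1 U=1 S=0
  ✓ 0x6028E  — 4 lookups

Access #4 fault: NONE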